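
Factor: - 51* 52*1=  - 2^2*3^1*13^1*17^1 = -2652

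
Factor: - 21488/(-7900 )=68/25 =2^2 *5^(-2) *17^1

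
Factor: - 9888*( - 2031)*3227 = 2^5*3^2*7^1*103^1*461^1*677^1 = 64806317856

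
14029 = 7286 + 6743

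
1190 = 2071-881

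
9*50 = 450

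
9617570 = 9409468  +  208102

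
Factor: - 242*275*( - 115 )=7653250 = 2^1*5^3*11^3 * 23^1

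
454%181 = 92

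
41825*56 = 2342200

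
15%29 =15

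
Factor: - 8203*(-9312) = 2^5*3^1*13^1*97^1*631^1 =76386336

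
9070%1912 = 1422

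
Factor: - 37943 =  - 19^1*1997^1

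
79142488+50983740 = 130126228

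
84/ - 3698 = -1+1807/1849 = - 0.02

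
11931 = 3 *3977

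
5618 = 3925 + 1693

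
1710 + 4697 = 6407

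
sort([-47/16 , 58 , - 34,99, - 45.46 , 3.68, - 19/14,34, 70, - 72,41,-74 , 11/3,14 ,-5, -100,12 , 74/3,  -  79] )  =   [ - 100, - 79, - 74, - 72 , - 45.46,- 34, - 5, - 47/16,- 19/14,11/3, 3.68 , 12,14, 74/3,34,41, 58,70,  99 ]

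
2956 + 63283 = 66239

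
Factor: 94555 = 5^1*18911^1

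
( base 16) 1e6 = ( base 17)1BA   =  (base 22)102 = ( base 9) 600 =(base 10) 486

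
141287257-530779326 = - 389492069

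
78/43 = 1 + 35/43  =  1.81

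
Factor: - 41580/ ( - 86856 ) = 45/94 = 2^( - 1 )*3^2*5^1*47^(- 1 )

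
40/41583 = 40/41583  =  0.00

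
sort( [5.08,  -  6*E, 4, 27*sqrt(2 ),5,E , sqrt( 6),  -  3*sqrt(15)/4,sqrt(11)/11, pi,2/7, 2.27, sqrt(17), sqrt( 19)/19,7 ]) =[ - 6*E,-3 * sqrt( 15)/4, sqrt(19)/19, 2/7, sqrt(11)/11 , 2.27 , sqrt(6), E,  pi, 4, sqrt(17 ), 5, 5.08 , 7,27*sqrt(2)]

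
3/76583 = 3/76583 = 0.00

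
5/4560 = 1/912  =  0.00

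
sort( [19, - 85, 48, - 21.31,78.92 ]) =[ - 85,-21.31, 19,48,  78.92]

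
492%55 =52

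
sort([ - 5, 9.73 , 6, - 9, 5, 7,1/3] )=[ - 9, - 5, 1/3 , 5,6,7, 9.73] 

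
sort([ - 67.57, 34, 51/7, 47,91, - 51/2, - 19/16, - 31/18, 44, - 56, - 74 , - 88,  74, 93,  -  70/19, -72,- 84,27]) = [- 88, - 84, - 74, - 72, - 67.57, - 56, - 51/2, - 70/19, -31/18, - 19/16, 51/7, 27,34,  44,47 , 74,91, 93]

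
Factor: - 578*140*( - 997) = 2^3*5^1*7^1*17^2 * 997^1= 80677240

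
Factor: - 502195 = - 5^1*47^1*2137^1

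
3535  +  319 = 3854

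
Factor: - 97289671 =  - 19^1*47^1  *108947^1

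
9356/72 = 129 + 17/18 = 129.94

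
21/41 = 21/41 =0.51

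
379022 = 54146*7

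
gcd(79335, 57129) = 3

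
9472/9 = 1052 + 4/9 = 1052.44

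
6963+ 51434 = 58397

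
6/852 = 1/142 = 0.01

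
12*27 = 324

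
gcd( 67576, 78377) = 1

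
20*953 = 19060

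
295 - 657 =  - 362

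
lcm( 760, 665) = 5320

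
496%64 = 48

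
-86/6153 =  - 1 + 6067/6153 = - 0.01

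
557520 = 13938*40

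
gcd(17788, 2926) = 2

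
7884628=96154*82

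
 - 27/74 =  - 1 + 47/74 = - 0.36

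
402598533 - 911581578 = -508983045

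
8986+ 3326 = 12312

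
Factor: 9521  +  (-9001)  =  2^3*5^1*13^1= 520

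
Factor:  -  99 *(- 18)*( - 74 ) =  - 131868 = -2^2*3^4*11^1*37^1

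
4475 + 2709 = 7184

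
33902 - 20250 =13652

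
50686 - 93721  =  - 43035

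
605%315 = 290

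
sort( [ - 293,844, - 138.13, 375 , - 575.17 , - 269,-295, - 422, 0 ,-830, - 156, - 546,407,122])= [ - 830 , - 575.17, - 546,-422, -295,  -  293  ,  -  269, - 156, - 138.13,0  ,  122,375  ,  407, 844]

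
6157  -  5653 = 504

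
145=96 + 49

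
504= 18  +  486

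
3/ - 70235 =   -  3/70235 = -0.00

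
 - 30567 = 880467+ - 911034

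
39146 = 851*46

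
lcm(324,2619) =31428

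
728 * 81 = 58968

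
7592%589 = 524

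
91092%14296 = 5316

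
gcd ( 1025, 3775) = 25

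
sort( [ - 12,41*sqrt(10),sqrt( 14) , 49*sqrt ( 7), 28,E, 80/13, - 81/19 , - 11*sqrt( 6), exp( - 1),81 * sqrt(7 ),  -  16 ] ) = [ - 11*sqrt(6),  -  16, - 12, - 81/19,exp( - 1 ),  E,sqrt( 14) , 80/13,28,49*sqrt( 7 ),  41* sqrt(10), 81*sqrt( 7)] 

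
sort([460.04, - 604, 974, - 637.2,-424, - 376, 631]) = [ - 637.2, - 604,  -  424, - 376,460.04, 631, 974 ] 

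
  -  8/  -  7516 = 2/1879 = 0.00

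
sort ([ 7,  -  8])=[ - 8,  7] 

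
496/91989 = 496/91989 = 0.01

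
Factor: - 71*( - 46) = 2^1*23^1*71^1 = 3266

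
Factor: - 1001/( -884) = 77/68= 2^( - 2 )*7^1*11^1*17^( - 1)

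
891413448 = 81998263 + 809415185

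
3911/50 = 78 + 11/50 =78.22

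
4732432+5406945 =10139377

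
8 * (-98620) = - 788960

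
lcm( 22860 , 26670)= 160020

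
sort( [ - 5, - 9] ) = [ - 9 , - 5]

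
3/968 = 3/968  =  0.00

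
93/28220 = 93/28220 = 0.00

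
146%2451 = 146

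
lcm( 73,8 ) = 584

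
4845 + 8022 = 12867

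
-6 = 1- 7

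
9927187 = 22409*443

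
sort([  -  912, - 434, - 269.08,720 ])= [-912,  -  434, - 269.08 , 720] 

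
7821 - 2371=5450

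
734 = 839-105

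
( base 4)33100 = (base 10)976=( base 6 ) 4304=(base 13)5A1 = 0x3d0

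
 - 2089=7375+  -  9464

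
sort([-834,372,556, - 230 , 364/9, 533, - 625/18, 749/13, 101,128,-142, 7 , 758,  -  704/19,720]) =[ - 834,-230, - 142, - 704/19,  -  625/18 , 7,364/9,749/13,101, 128, 372 , 533 , 556, 720,  758 ]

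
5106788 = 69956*73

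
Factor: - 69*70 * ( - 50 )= 2^2*3^1*5^3*7^1*23^1 = 241500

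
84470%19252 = 7462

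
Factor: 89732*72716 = 6524952112 = 2^4*7^3*53^1*22433^1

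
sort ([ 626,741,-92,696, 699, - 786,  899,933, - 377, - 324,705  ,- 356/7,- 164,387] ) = [ - 786,- 377  , - 324, - 164, - 92,  -  356/7, 387, 626,696,699,705,741,  899 , 933]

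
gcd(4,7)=1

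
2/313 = 2/313= 0.01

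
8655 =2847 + 5808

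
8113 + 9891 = 18004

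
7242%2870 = 1502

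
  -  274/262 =- 137/131=-  1.05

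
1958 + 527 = 2485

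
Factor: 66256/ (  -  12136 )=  - 202/37 = - 2^1*37^( - 1 )*101^1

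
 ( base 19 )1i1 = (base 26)112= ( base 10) 704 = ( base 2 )1011000000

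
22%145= 22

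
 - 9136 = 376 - 9512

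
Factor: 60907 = 7^2 * 11^1*113^1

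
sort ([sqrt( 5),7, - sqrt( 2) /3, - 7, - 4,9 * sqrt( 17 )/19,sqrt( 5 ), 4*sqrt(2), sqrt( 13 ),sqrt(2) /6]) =[ -7, - 4, - sqrt (2)/3,sqrt( 2) /6,9 * sqrt(17 )/19,sqrt( 5 ),sqrt(5), sqrt( 13 ),4*sqrt( 2) , 7]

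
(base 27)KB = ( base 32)h7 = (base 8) 1047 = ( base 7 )1415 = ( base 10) 551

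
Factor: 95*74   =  7030 = 2^1  *  5^1*19^1 * 37^1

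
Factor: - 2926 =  - 2^1*7^1*11^1*19^1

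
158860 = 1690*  94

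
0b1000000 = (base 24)2G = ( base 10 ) 64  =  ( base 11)59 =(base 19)37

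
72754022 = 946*76907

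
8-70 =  - 62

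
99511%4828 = 2951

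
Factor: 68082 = 2^1*3^1*7^1*1621^1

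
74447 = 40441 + 34006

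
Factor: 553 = 7^1*79^1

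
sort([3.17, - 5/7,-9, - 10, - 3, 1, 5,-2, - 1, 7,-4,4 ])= [- 10, - 9, - 4, - 3,-2, - 1,  -  5/7, 1,3.17, 4,5,7]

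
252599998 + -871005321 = - 618405323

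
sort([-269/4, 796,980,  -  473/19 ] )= [- 269/4, - 473/19, 796,980 ] 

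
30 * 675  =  20250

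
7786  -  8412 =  - 626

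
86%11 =9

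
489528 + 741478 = 1231006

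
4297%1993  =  311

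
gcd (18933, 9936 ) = 3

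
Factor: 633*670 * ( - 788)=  - 334198680=- 2^3*3^1*5^1*67^1*197^1*211^1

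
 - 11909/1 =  - 11909 = - 11909.00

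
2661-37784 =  - 35123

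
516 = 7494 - 6978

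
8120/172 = 2030/43  =  47.21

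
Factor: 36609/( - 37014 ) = -12203/12338 = - 2^(-1)*31^( - 1)*199^(-1)*12203^1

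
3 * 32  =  96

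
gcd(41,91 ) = 1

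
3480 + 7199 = 10679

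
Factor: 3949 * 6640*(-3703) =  -2^4 * 5^1*7^1 * 11^1*23^2*83^1*359^1 = - 97097696080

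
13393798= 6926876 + 6466922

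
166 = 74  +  92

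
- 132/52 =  - 33/13 = -2.54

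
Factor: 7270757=13^1*107^1*5227^1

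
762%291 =180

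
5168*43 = 222224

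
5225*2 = 10450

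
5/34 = 5/34 = 0.15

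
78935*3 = 236805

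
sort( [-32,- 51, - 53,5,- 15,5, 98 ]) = [ - 53,  -  51,  -  32, - 15,5,5,98 ] 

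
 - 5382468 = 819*( - 6572)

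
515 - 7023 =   -  6508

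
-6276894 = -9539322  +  3262428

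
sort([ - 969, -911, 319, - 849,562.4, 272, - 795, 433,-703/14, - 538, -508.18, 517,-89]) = [-969, - 911, - 849, - 795, - 538, - 508.18, - 89,  -  703/14,272,319, 433, 517,562.4]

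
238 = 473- 235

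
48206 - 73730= -25524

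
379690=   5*75938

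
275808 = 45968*6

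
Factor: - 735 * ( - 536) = 393960 = 2^3*3^1 * 5^1*7^2*67^1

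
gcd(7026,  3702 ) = 6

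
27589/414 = 66 + 265/414 = 66.64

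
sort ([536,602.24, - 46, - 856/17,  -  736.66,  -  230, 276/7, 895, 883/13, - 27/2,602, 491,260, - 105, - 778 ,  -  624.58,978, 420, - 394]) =[ - 778,-736.66,  -  624.58, - 394, - 230, - 105, - 856/17,-46, - 27/2,  276/7, 883/13,260,420, 491, 536, 602, 602.24,895,978 ]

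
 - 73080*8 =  - 584640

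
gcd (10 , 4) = 2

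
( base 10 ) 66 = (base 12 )56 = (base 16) 42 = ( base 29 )28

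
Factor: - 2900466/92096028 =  -161137/5116446 = - 2^(  -  1 )*3^( - 4 )*31583^ ( - 1 )*161137^1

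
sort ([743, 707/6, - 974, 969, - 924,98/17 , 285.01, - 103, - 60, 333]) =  [ - 974, - 924, - 103, - 60, 98/17, 707/6,  285.01 , 333,743, 969 ]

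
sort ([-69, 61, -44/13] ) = [  -  69, - 44/13,61 ] 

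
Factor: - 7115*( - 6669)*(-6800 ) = -2^4*3^3*5^3*13^1*17^1*19^1*1423^1 = -322659558000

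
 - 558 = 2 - 560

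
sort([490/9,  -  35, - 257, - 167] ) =[-257 ,-167, - 35, 490/9] 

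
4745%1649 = 1447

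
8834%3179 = 2476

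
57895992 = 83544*693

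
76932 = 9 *8548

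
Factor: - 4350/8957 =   -  2^1*3^1 * 5^2*13^( - 2 )*29^1*53^( - 1 ) 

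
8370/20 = 837/2 = 418.50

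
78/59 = 1 + 19/59 = 1.32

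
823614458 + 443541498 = 1267155956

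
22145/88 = 251 + 57/88 = 251.65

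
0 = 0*2863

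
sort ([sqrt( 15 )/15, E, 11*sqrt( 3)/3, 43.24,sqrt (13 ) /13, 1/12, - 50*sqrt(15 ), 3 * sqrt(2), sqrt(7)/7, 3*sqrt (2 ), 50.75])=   [ - 50*sqrt( 15), 1/12, sqrt ( 15)/15, sqrt(13)/13,sqrt (7) /7, E, 3 * sqrt( 2),3 * sqrt ( 2 ), 11*sqrt(3)/3,43.24,50.75] 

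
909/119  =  909/119= 7.64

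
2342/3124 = 1171/1562 = 0.75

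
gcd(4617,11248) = 19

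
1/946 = 1/946=0.00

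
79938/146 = 39969/73= 547.52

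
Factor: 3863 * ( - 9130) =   -  35269190 =- 2^1*5^1*11^1*83^1*3863^1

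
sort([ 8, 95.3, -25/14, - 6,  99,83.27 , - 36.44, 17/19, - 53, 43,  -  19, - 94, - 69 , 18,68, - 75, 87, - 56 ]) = [ - 94, - 75,-69, -56, -53, - 36.44 ,-19, - 6, - 25/14,17/19,8, 18,43, 68, 83.27, 87, 95.3,99 ]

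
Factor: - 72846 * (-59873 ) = 4361508558 = 2^1*3^3*11^1*19^1 * 71^1*5443^1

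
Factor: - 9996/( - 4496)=2499/1124 = 2^(-2 )*3^1 * 7^2*17^1*281^ ( - 1)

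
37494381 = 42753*877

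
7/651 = 1/93 = 0.01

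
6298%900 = 898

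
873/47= 873/47 = 18.57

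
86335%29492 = 27351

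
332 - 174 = 158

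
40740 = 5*8148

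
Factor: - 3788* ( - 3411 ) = 12920868 = 2^2*3^2*379^1*947^1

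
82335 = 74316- - 8019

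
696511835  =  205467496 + 491044339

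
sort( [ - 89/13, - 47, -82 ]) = [ - 82,  -  47,-89/13 ] 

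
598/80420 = 299/40210 = 0.01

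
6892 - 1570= 5322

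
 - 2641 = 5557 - 8198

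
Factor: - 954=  - 2^1* 3^2*53^1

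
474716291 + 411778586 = 886494877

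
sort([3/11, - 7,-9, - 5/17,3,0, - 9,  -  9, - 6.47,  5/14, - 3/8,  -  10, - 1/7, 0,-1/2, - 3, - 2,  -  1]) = [-10, - 9, - 9, -9, - 7, - 6.47,-3,-2 , - 1, - 1/2, - 3/8 ,  -  5/17, - 1/7, 0,0,  3/11, 5/14,3]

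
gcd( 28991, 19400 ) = 1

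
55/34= 1  +  21/34 = 1.62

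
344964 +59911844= 60256808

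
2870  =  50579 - 47709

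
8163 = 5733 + 2430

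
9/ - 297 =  - 1/33 = -0.03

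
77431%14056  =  7151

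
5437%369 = 271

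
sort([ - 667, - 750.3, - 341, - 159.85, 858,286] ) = [ - 750.3, - 667, - 341, - 159.85,  286 , 858] 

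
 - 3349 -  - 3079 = -270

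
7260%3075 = 1110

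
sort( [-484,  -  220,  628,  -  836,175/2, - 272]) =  [- 836, - 484,-272, - 220,  175/2, 628 ] 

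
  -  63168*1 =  - 63168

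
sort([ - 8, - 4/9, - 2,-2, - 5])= [ - 8,-5,  -  2, - 2 ,  -  4/9]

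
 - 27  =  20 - 47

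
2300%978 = 344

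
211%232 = 211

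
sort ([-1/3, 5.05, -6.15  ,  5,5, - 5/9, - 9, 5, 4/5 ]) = [ - 9, - 6.15, - 5/9 , - 1/3, 4/5, 5,5,5, 5.05 ] 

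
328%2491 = 328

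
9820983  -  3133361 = 6687622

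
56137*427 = 23970499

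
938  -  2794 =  - 1856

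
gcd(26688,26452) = 4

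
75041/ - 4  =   - 18761 + 3/4 = - 18760.25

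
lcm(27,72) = 216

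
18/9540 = 1/530 =0.00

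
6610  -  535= 6075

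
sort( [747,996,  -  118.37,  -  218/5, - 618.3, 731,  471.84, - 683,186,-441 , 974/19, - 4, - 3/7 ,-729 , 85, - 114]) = [ - 729, - 683, - 618.3, - 441,- 118.37 , - 114, - 218/5, - 4, - 3/7, 974/19 , 85, 186,  471.84, 731, 747,996] 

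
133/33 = 133/33 = 4.03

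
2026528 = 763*2656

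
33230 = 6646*5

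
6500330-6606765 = -106435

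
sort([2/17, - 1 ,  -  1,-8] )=[ - 8, - 1, - 1 , 2/17 ]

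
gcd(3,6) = 3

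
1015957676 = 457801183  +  558156493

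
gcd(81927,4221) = 9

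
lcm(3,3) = 3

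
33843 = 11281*3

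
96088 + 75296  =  171384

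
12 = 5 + 7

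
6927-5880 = 1047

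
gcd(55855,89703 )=1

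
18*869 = 15642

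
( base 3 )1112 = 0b101001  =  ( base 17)27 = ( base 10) 41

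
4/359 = 4/359 = 0.01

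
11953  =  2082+9871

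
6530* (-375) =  - 2448750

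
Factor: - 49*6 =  - 294 = -2^1*3^1*7^2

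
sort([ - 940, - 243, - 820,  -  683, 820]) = [ - 940 ,  -  820 , - 683, - 243,820 ] 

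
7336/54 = 3668/27 = 135.85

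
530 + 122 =652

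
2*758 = 1516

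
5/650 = 1/130 = 0.01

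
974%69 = 8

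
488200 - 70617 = 417583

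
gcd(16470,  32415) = 15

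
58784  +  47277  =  106061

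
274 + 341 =615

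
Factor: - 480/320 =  - 3/2 = - 2^( - 1 ) * 3^1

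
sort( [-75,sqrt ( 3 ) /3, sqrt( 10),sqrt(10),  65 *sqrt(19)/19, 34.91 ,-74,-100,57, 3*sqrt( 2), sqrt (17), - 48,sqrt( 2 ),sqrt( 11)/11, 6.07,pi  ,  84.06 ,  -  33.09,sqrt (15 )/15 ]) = [ - 100, - 75,-74, - 48, - 33.09, sqrt( 15 ) /15,sqrt( 11) /11,  sqrt(3) /3,  sqrt( 2 ),pi,sqrt( 10 ),sqrt( 10), sqrt( 17 ),  3*sqrt( 2) , 6.07,65*sqrt(19 ) /19,34.91,57,84.06]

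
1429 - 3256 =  - 1827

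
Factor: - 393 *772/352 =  - 75849/88 = - 2^( - 3)*3^1*11^( - 1 )*131^1 * 193^1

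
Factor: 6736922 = 2^1*3368461^1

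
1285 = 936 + 349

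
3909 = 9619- 5710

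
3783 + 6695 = 10478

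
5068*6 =30408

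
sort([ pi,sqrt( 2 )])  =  [sqrt ( 2),  pi ] 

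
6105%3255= 2850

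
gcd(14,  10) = 2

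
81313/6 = 13552 + 1/6 = 13552.17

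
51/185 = 51/185 = 0.28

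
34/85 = 2/5 = 0.40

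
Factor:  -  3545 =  - 5^1*709^1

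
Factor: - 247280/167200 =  - 281/190 = -2^( - 1)*5^( - 1) *19^ (-1)*281^1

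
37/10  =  37/10 = 3.70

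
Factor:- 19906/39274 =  - 37/73=   -37^1 * 73^( - 1)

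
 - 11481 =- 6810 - 4671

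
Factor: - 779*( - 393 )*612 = 187361964=   2^2*3^3*17^1*19^1*41^1*131^1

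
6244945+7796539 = 14041484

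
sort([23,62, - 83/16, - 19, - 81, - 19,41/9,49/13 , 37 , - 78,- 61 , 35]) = [ - 81, - 78, - 61, - 19, - 19, - 83/16,  49/13 , 41/9,23 , 35,37,62] 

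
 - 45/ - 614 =45/614 =0.07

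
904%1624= 904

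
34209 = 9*3801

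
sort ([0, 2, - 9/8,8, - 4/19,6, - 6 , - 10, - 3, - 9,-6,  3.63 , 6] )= [ - 10, - 9, - 6, - 6,-3, - 9/8, - 4/19,0 , 2,3.63,6,6, 8]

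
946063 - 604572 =341491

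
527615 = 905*583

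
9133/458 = 19 + 431/458 = 19.94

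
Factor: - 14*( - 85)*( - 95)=- 113050 = - 2^1*5^2*7^1 * 17^1*19^1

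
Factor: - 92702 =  - 2^1*46351^1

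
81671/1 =81671 = 81671.00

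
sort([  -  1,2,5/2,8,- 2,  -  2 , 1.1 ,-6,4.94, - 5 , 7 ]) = [ -6, - 5,-2, - 2, - 1 , 1.1,2, 5/2, 4.94,  7,8] 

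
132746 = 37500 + 95246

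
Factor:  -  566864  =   - 2^4*71^1*499^1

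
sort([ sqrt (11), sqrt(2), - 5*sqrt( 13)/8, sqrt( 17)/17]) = [ - 5*sqrt(13)/8,  sqrt(17)/17, sqrt(2),sqrt( 11)]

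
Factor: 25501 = 7^1*3643^1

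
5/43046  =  5/43046 = 0.00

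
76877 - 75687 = 1190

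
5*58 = 290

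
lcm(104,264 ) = 3432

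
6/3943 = 6/3943 = 0.00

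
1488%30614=1488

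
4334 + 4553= 8887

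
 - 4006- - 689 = -3317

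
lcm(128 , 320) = 640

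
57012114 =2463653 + 54548461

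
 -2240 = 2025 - 4265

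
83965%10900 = 7665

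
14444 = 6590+7854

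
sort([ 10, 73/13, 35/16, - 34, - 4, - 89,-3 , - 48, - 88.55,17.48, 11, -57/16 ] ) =[-89, - 88.55, - 48, - 34,  -  4, - 57/16, - 3, 35/16, 73/13,10, 11,17.48]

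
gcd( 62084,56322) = 2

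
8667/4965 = 1 + 1234/1655 = 1.75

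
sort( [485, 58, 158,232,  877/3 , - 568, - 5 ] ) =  [ - 568, -5, 58, 158,232,  877/3, 485]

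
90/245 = 18/49 = 0.37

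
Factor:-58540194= - 2^1* 3^2 * 109^1*29837^1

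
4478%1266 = 680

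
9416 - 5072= 4344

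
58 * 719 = 41702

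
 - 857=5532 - 6389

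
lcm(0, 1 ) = 0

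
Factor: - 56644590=-2^1 * 3^1* 5^1*677^1 * 2789^1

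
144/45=16/5 = 3.20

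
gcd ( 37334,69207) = 1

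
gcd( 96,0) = 96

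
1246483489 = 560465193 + 686018296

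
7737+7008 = 14745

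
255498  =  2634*97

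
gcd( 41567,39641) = 1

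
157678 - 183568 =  - 25890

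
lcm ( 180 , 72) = 360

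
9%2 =1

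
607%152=151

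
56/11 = 56/11=5.09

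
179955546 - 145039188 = 34916358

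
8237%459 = 434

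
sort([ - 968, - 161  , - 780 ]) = [ - 968, - 780,-161]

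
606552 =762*796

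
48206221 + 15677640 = 63883861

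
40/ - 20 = -2/1=   -2.00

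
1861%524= 289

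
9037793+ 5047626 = 14085419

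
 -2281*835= - 1904635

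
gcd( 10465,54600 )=455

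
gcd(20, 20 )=20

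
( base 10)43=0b101011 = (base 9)47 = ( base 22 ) 1l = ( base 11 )3A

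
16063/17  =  16063/17= 944.88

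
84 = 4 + 80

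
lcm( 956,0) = 0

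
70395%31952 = 6491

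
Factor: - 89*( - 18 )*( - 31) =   -  2^1*3^2*31^1*89^1 = - 49662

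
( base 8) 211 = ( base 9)162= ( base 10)137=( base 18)7b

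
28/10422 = 14/5211=0.00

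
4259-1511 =2748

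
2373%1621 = 752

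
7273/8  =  909+1/8=909.12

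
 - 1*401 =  - 401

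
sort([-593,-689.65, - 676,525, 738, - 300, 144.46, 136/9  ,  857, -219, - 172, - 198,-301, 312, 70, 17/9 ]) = [ - 689.65,-676, - 593 , - 301,-300, - 219, - 198, - 172, 17/9, 136/9,70,144.46,  312,  525, 738, 857] 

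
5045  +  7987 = 13032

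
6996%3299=398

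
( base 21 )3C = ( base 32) 2b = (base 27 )2L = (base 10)75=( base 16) 4B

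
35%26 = 9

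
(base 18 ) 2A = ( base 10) 46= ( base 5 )141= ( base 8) 56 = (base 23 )20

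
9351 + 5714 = 15065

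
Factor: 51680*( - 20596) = -2^7*5^1 *17^1*19^2*271^1  =  - 1064401280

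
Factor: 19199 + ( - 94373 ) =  - 75174  =  -2^1*3^1*11^1*17^1*67^1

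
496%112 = 48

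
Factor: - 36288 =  - 2^6*3^4*7^1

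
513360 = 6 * 85560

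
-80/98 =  - 1 + 9/49 = - 0.82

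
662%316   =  30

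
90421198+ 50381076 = 140802274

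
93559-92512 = 1047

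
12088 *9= 108792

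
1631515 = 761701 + 869814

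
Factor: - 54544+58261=3717 = 3^2*7^1*59^1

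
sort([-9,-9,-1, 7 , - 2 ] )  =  [ - 9, - 9, - 2, - 1,  7]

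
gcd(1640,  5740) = 820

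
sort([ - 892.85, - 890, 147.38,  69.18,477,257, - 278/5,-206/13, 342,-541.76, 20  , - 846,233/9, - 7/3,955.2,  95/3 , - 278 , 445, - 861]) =[- 892.85,-890,-861, - 846, - 541.76,-278 ,-278/5, - 206/13,  -  7/3,  20 , 233/9,95/3, 69.18, 147.38, 257,342, 445,477, 955.2]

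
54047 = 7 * 7721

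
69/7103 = 69/7103 = 0.01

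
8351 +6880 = 15231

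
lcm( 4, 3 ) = 12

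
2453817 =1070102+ 1383715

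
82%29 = 24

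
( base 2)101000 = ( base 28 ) 1c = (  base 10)40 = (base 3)1111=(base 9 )44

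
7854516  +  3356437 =11210953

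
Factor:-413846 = -2^1*206923^1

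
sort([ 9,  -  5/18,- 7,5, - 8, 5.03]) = [-8, - 7,- 5/18, 5, 5.03,9]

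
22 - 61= -39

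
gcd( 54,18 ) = 18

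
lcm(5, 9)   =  45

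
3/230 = 3/230= 0.01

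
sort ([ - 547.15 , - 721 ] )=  [ - 721 , -547.15 ]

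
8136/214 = 38 + 2/107 = 38.02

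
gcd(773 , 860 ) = 1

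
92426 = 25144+67282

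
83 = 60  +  23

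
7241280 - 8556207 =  - 1314927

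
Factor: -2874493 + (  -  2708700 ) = -7^1*11^1*31^1 * 2339^1 = - 5583193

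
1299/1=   1299= 1299.00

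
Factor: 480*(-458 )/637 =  - 2^6* 3^1*5^1*7^(-2 ) * 13^(-1 ) * 229^1 = - 219840/637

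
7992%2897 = 2198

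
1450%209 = 196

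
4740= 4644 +96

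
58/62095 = 58/62095=0.00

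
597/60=199/20= 9.95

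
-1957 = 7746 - 9703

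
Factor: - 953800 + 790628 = -2^2*19^2*113^1 =- 163172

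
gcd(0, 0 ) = 0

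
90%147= 90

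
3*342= 1026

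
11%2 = 1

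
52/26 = 2 =2.00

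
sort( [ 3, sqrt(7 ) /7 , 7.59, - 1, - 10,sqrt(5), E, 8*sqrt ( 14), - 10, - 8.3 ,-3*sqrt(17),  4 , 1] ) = [-3 * sqrt(17), - 10, - 10, - 8.3, - 1 , sqrt( 7) /7, 1 , sqrt(5),E, 3,4, 7.59,8*sqrt(14) ] 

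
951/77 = 12 + 27/77 = 12.35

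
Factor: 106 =2^1*53^1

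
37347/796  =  37347/796 =46.92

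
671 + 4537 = 5208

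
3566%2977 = 589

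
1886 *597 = 1125942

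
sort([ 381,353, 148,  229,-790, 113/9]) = [ - 790,113/9,148 , 229, 353,  381 ] 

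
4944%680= 184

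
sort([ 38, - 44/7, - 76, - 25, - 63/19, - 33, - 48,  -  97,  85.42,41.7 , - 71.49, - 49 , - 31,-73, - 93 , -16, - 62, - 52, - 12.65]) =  [ - 97, - 93, - 76, - 73, - 71.49 ,-62, - 52, - 49, - 48, - 33, - 31, - 25, - 16,-12.65, - 44/7,-63/19, 38,41.7, 85.42]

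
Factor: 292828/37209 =2^2*3^( - 1 )*19^1*79^(  -  1)*157^( - 1 )*3853^1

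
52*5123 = 266396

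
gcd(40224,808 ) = 8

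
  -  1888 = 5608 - 7496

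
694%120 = 94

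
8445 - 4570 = 3875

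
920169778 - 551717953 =368451825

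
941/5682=941/5682 =0.17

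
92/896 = 23/224 = 0.10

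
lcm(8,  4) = 8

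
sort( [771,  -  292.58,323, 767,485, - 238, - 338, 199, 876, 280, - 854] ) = [ - 854, - 338, - 292.58, - 238,  199,280 , 323,485,767,771,876 ]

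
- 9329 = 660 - 9989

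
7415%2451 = 62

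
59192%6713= 5488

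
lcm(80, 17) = 1360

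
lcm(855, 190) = 1710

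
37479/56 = 37479/56 = 669.27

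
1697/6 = 282 + 5/6=282.83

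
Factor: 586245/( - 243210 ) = - 323/134 = -2^( - 1)* 17^1*19^1*67^( - 1) 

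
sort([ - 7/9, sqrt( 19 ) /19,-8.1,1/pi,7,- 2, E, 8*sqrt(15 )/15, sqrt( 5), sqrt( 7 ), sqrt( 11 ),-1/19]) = [ - 8.1, - 2, - 7/9 ,-1/19,sqrt(19)/19, 1/pi,8*sqrt( 15) /15,sqrt (5 ), sqrt(7 ),E, sqrt( 11),7]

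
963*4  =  3852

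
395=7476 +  - 7081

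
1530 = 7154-5624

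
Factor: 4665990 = 2^1 * 3^1 * 5^1 *7^1*17^1 * 1307^1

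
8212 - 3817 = 4395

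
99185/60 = 19837/12  =  1653.08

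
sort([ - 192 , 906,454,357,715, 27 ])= [ - 192,27, 357,454,715, 906]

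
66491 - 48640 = 17851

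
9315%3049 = 168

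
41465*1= 41465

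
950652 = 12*79221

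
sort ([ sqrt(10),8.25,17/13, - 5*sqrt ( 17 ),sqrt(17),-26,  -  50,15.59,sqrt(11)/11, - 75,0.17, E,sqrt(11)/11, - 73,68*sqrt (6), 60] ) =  [ - 75, - 73,-50, - 26, - 5*sqrt(17),0.17,sqrt( 11)/11,sqrt(11)/11,17/13, E,sqrt ( 10),sqrt(17 ), 8.25,15.59,60  ,  68*sqrt(6)] 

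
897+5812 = 6709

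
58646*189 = 11084094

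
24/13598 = 12/6799= 0.00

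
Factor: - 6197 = -6197^1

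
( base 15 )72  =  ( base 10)107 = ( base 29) 3k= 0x6b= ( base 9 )128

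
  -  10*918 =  - 9180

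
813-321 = 492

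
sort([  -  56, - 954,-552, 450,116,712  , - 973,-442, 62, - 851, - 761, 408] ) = [ - 973, - 954, - 851, - 761, - 552, - 442,-56, 62,  116,408,450, 712 ] 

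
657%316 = 25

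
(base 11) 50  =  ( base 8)67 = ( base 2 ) 110111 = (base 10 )55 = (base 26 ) 23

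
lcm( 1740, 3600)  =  104400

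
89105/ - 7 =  - 12730 + 5/7 = - 12729.29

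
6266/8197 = 6266/8197   =  0.76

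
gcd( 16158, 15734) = 2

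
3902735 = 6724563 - 2821828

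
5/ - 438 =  - 1 + 433/438 = - 0.01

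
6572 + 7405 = 13977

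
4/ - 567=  - 4/567  =  - 0.01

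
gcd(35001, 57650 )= 1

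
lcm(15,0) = 0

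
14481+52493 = 66974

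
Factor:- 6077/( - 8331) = 3^( - 1 ) * 59^1*103^1*2777^( - 1)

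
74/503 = 74/503=0.15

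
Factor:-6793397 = - 13^1*522569^1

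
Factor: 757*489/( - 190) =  - 2^ ( - 1)*3^1*5^( - 1)*19^( - 1 ) * 163^1  *  757^1 = - 370173/190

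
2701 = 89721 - 87020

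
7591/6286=7591/6286 = 1.21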